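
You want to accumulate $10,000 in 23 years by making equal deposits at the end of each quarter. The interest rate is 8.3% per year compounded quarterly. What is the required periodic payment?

Level ordinary annuity; solve FV = PMT × [((1+r)^n − 1)/r] for PMT.
Periodic rate r = 0.083/4 per quarter; n is counted in quarters.
With n = 92: PMT = 10,000 / ([((1+r)^n − 1)/r]) = $36.95

$36.95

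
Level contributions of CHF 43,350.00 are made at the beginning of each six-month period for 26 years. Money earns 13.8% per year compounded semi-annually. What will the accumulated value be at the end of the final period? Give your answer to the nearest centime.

CHF 20,903,765.83

This is an annuity due: 52 deposits of CHF 43,350.00 at the beginning of each six-month period.
Periodic rate r = 0.138/2 per half-year; n is counted in half-years.
FV = PMT × [((1+r)^n − 1)/r] × (1+r) = 43,350 × [(1+r)^52 − 1] / r × (1+r) = CHF 20,903,765.83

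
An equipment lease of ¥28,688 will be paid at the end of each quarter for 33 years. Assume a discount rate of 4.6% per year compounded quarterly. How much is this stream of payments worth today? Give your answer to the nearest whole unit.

This is an ordinary annuity: 132 payments of ¥28,688 at the end of each quarter.
Periodic rate r = 0.046/4 per quarter; n is counted in quarters.
PV = PMT × [(1 − (1+r)^−n)/r] = 28,688 × [1 − (1+r)^−132] / r = ¥1,943,160

¥1,943,160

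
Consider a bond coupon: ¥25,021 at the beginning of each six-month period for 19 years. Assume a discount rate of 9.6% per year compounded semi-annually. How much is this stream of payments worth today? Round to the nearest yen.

This is an annuity due: 38 payments of ¥25,021 at the beginning of each six-month period.
Periodic rate r = 0.096/2 per half-year; n is counted in half-years.
PV = PMT × [(1 − (1+r)^−n)/r] × (1+r) = 25,021 × [1 − (1+r)^−38] / r × (1+r) = ¥454,311

¥454,311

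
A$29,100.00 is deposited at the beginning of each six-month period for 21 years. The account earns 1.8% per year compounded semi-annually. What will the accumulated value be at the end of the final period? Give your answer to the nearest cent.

A$1,490,597.46

This is an annuity due: 42 deposits of A$29,100.00 at the beginning of each six-month period.
Periodic rate r = 0.018/2 per half-year; n is counted in half-years.
FV = PMT × [((1+r)^n − 1)/r] × (1+r) = 29,100 × [(1+r)^42 − 1] / r × (1+r) = A$1,490,597.46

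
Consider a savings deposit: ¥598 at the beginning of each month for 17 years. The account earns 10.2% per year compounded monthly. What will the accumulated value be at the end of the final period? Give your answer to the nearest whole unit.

This is an annuity due: 204 deposits of ¥598 at the beginning of each month.
Periodic rate r = 0.102/12 per month; n is counted in months.
FV = PMT × [((1+r)^n − 1)/r] × (1+r) = 598 × [(1+r)^204 − 1] / r × (1+r) = ¥327,929

¥327,929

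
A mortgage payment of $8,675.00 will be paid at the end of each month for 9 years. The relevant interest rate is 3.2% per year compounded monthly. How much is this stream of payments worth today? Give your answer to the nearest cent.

$813,121.70

This is an ordinary annuity: 108 payments of $8,675.00 at the end of each month.
Periodic rate r = 0.032/12 per month; n is counted in months.
PV = PMT × [(1 − (1+r)^−n)/r] = 8,675 × [1 − (1+r)^−108] / r = $813,121.70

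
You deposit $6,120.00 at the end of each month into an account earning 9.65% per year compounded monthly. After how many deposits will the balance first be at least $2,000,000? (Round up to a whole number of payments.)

Periodic rate r = 0.0965/12 per month; n is counted in months.
Ordinary annuity FV: 2,000,000 = 6,120 × [((1+r)^n − 1)/r].
(1+r)^n = 1 + 2,000,000 × r / 6,120, so n = ln(1 + 2,000,000·r/6,120) / ln(1+r) = 160.89.
Round up to a whole number of payments: n = 161.

161 payments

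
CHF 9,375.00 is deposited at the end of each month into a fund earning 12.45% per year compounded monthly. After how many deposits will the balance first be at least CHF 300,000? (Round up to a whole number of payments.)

Periodic rate r = 0.1245/12 per month; n is counted in months.
Ordinary annuity FV: 300,000 = 9,375 × [((1+r)^n − 1)/r].
(1+r)^n = 1 + 300,000 × r / 9,375, so n = ln(1 + 300,000·r/9,375) / ln(1+r) = 27.78.
Round up to a whole number of payments: n = 28.

28 payments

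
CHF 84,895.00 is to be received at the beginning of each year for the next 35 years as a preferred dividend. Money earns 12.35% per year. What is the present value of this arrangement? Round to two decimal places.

This is an annuity due: 35 payments of CHF 84,895.00 at the beginning of each year.
Periodic rate r = 0.1235 per year.
PV = PMT × [(1 − (1+r)^−n)/r] × (1+r) = 84,895 × [1 − (1+r)^−35] / r × (1+r) = CHF 759,190.05

CHF 759,190.05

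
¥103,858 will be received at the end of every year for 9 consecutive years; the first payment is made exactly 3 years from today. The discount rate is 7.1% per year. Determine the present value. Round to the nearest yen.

Ordinary annuity of 9 payments, first payment at period 3.
Periodic rate r = 0.071 per year.
The ordinary-annuity PV formula values the stream one period before the first payment (period 2); discount that back 2 periods:
PV₀ = 103,858 × [1 − (1+r)^−9] / r × (1+r)^−2 = ¥587,416

¥587,416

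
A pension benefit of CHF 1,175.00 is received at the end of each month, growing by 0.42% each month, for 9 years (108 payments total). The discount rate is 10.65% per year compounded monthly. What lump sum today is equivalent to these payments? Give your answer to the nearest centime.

Periodic rate r = 0.1065/12 per month; n is counted in months.
Growing ordinary annuity: PV = PMT₁ × [1 − ((1+g)/(1+r))^n] / (r − g) = 1,175 × [1 − ((1+0.0042)/(1+r))^108] / (r − 0.0042) = CHF 99,140.36.

CHF 99,140.36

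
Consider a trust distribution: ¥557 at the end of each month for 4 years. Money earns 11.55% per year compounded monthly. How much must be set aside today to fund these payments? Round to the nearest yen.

¥21,330

This is an ordinary annuity: 48 payments of ¥557 at the end of each month.
Periodic rate r = 0.1155/12 per month; n is counted in months.
PV = PMT × [(1 − (1+r)^−n)/r] = 557 × [1 − (1+r)^−48] / r = ¥21,330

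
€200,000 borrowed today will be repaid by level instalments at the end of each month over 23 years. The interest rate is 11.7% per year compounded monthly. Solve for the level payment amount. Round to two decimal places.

Level ordinary annuity; solve PV = PMT × [(1 − (1+r)^−n)/r] for PMT.
Periodic rate r = 0.117/12 per month; n is counted in months.
With n = 276: PMT = 200,000 / ([(1 − (1+r)^−n)/r]) = €2,093.85

€2,093.85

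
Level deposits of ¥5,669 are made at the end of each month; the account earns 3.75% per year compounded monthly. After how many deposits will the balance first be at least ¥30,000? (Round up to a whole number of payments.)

6 payments

Periodic rate r = 0.0375/12 per month; n is counted in months.
Ordinary annuity FV: 30,000 = 5,669 × [((1+r)^n − 1)/r].
(1+r)^n = 1 + 30,000 × r / 5,669, so n = ln(1 + 30,000·r/5,669) / ln(1+r) = 5.26.
Round up to a whole number of payments: n = 6.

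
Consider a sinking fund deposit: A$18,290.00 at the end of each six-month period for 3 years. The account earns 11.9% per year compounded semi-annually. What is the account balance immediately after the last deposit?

A$127,418.03

This is an ordinary annuity: 6 deposits of A$18,290.00 at the end of each six-month period.
Periodic rate r = 0.119/2 per half-year; n is counted in half-years.
FV = PMT × [((1+r)^n − 1)/r] = 18,290 × [(1+r)^6 − 1] / r = A$127,418.03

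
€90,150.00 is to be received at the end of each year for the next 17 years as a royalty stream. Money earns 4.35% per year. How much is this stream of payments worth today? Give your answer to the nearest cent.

This is an ordinary annuity: 17 payments of €90,150.00 at the end of each year.
Periodic rate r = 0.0435 per year.
PV = PMT × [(1 − (1+r)^−n)/r] = 90,150 × [1 − (1+r)^−17] / r = €1,067,555.63

€1,067,555.63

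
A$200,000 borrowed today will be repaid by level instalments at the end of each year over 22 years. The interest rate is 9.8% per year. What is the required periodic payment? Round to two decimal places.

Level ordinary annuity; solve PV = PMT × [(1 − (1+r)^−n)/r] for PMT.
Periodic rate r = 0.098 per year.
With n = 22: PMT = 200,000 / ([(1 − (1+r)^−n)/r]) = A$22,473.56

A$22,473.56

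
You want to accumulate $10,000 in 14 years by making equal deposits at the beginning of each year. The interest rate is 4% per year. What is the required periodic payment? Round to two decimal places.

Level annuity due; solve FV = PMT × [((1+r)^n − 1)/r] × (1+r) for PMT.
Periodic rate r = 0.04 per year.
With n = 14: PMT = 10,000 / ([((1+r)^n − 1)/r] × (1+r)) = $525.66

$525.66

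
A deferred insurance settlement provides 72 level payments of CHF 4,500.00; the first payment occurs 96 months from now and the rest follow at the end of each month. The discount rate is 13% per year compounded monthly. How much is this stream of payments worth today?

Ordinary annuity of 72 payments, first payment at period 96.
Periodic rate r = 0.13/12 per month; n is counted in months.
The ordinary-annuity PV formula values the stream one period before the first payment (period 95); discount that back 95 periods:
PV₀ = 4,500 × [1 − (1+r)^−72] / r × (1+r)^−95 = CHF 80,541.30

CHF 80,541.30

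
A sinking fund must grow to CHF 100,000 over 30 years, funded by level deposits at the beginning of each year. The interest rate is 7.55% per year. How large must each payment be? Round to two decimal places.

CHF 891.09

Level annuity due; solve FV = PMT × [((1+r)^n − 1)/r] × (1+r) for PMT.
Periodic rate r = 0.0755 per year.
With n = 30: PMT = 100,000 / ([((1+r)^n − 1)/r] × (1+r)) = CHF 891.09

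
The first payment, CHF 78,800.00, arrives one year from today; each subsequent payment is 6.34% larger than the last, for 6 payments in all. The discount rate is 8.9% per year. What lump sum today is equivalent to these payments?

CHF 409,430.20

Periodic rate r = 0.089 per year.
Growing ordinary annuity: PV = PMT₁ × [1 − ((1+g)/(1+r))^n] / (r − g) = 78,800 × [1 − ((1+0.0634)/(1+r))^6] / (r − 0.0634) = CHF 409,430.20.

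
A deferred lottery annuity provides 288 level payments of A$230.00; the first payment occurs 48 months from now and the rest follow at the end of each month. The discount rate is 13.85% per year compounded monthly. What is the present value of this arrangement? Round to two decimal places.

A$11,193.94

Ordinary annuity of 288 payments, first payment at period 48.
Periodic rate r = 0.1385/12 per month; n is counted in months.
The ordinary-annuity PV formula values the stream one period before the first payment (period 47); discount that back 47 periods:
PV₀ = 230 × [1 − (1+r)^−288] / r × (1+r)^−47 = A$11,193.94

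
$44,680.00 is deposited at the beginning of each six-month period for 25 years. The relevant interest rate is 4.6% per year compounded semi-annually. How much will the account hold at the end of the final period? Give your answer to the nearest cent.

$4,207,730.38

This is an annuity due: 50 deposits of $44,680.00 at the beginning of each six-month period.
Periodic rate r = 0.046/2 per half-year; n is counted in half-years.
FV = PMT × [((1+r)^n − 1)/r] × (1+r) = 44,680 × [(1+r)^50 − 1] / r × (1+r) = $4,207,730.38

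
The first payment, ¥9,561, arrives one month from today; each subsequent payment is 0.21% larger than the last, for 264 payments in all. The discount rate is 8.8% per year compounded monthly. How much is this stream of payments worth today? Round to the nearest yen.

¥1,365,073

Periodic rate r = 0.088/12 per month; n is counted in months.
Growing ordinary annuity: PV = PMT₁ × [1 − ((1+g)/(1+r))^n] / (r − g) = 9,561 × [1 − ((1+0.0021)/(1+r))^264] / (r − 0.0021) = ¥1,365,073.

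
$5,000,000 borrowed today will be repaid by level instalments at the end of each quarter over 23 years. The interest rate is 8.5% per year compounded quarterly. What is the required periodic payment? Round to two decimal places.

Level ordinary annuity; solve PV = PMT × [(1 − (1+r)^−n)/r] for PMT.
Periodic rate r = 0.085/4 per quarter; n is counted in quarters.
With n = 92: PMT = 5,000,000 / ([(1 − (1+r)^−n)/r]) = $124,195.50

$124,195.50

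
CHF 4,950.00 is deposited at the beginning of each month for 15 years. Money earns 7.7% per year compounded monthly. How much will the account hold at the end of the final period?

CHF 1,678,789.26

This is an annuity due: 180 deposits of CHF 4,950.00 at the beginning of each month.
Periodic rate r = 0.077/12 per month; n is counted in months.
FV = PMT × [((1+r)^n − 1)/r] × (1+r) = 4,950 × [(1+r)^180 − 1] / r × (1+r) = CHF 1,678,789.26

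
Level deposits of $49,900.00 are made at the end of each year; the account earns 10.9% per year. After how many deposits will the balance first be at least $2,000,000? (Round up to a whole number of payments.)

17 payments

Periodic rate r = 0.109 per year.
Ordinary annuity FV: 2,000,000 = 49,900 × [((1+r)^n − 1)/r].
(1+r)^n = 1 + 2,000,000 × r / 49,900, so n = ln(1 + 2,000,000·r/49,900) / ln(1+r) = 16.24.
Round up to a whole number of payments: n = 17.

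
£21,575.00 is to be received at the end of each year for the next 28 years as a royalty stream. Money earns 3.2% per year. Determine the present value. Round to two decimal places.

£395,112.67

This is an ordinary annuity: 28 payments of £21,575.00 at the end of each year.
Periodic rate r = 0.032 per year.
PV = PMT × [(1 − (1+r)^−n)/r] = 21,575 × [1 − (1+r)^−28] / r = £395,112.67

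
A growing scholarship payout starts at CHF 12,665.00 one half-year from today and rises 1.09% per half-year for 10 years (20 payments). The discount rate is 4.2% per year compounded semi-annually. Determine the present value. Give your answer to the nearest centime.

Periodic rate r = 0.042/2 per half-year; n is counted in half-years.
Growing ordinary annuity: PV = PMT₁ × [1 − ((1+g)/(1+r))^n] / (r − g) = 12,665 × [1 − ((1+0.0109)/(1+r))^20] / (r − 0.0109) = CHF 226,102.90.

CHF 226,102.90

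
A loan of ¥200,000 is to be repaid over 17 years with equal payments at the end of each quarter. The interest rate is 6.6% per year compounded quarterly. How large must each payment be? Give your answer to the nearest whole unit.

Level ordinary annuity; solve PV = PMT × [(1 − (1+r)^−n)/r] for PMT.
Periodic rate r = 0.066/4 per quarter; n is counted in quarters.
With n = 68: PMT = 200,000 / ([(1 − (1+r)^−n)/r]) = ¥4,915

¥4,915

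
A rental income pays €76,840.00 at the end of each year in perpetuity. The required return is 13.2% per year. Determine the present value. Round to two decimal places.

Periodic rate r = 0.132 per year.
Level perpetuity: PV = PMT / r = 76,840 / (0.132) = €582,121.21.

€582,121.21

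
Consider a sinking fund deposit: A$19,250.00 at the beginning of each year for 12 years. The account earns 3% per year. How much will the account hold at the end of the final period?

A$281,392.47

This is an annuity due: 12 deposits of A$19,250.00 at the beginning of each year.
Periodic rate r = 0.03 per year.
FV = PMT × [((1+r)^n − 1)/r] × (1+r) = 19,250 × [(1+r)^12 − 1] / r × (1+r) = A$281,392.47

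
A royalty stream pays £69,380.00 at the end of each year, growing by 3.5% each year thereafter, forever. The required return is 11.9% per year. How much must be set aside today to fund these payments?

£825,952.38

Periodic rate r = 0.119 per year.
Growing perpetuity (Gordon): PV = PMT₁ / (r − g) = 69,380 / (r − 0.035) = £825,952.38.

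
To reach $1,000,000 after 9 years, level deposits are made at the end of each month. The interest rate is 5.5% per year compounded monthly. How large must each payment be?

$7,176.66

Level ordinary annuity; solve FV = PMT × [((1+r)^n − 1)/r] for PMT.
Periodic rate r = 0.055/12 per month; n is counted in months.
With n = 108: PMT = 1,000,000 / ([((1+r)^n − 1)/r]) = $7,176.66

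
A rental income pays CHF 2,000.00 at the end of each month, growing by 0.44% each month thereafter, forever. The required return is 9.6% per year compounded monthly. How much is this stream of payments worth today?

CHF 555,555.56

Periodic rate r = 0.096/12 per month.
Growing perpetuity (Gordon): PV = PMT₁ / (r − g) = 2,000 / (r − 0.0044) = CHF 555,555.56.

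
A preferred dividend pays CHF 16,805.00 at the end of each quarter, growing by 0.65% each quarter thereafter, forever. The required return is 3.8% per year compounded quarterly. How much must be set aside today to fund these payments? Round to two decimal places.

CHF 5,601,666.67

Periodic rate r = 0.038/4 per quarter.
Growing perpetuity (Gordon): PV = PMT₁ / (r − g) = 16,805 / (r − 0.0065) = CHF 5,601,666.67.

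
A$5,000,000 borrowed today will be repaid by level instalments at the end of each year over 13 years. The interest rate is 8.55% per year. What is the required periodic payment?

Level ordinary annuity; solve PV = PMT × [(1 − (1+r)^−n)/r] for PMT.
Periodic rate r = 0.0855 per year.
With n = 13: PMT = 5,000,000 / ([(1 − (1+r)^−n)/r]) = A$651,876.65

A$651,876.65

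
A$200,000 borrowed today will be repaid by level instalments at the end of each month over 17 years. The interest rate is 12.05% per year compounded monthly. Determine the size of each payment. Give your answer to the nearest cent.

Level ordinary annuity; solve PV = PMT × [(1 − (1+r)^−n)/r] for PMT.
Periodic rate r = 0.1205/12 per month; n is counted in months.
With n = 204: PMT = 200,000 / ([(1 − (1+r)^−n)/r]) = A$2,309.10

A$2,309.10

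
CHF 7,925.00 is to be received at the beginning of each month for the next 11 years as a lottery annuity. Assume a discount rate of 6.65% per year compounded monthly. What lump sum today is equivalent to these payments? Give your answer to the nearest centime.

This is an annuity due: 132 payments of CHF 7,925.00 at the beginning of each month.
Periodic rate r = 0.0665/12 per month; n is counted in months.
PV = PMT × [(1 − (1+r)^−n)/r] × (1+r) = 7,925 × [1 − (1+r)^−132] / r × (1+r) = CHF 744,654.93

CHF 744,654.93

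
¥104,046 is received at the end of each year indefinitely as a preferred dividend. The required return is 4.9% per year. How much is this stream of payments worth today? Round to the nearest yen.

¥2,123,388

Periodic rate r = 0.049 per year.
Level perpetuity: PV = PMT / r = 104,046 / (0.049) = ¥2,123,388.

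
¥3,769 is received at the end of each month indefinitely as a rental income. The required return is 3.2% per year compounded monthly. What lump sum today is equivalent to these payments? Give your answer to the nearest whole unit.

¥1,413,375

Periodic rate r = 0.032/12 per month.
Level perpetuity: PV = PMT / r = 3,769 / (0.032/12) = ¥1,413,375.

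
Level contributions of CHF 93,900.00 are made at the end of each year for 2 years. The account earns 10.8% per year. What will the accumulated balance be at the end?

CHF 197,941.20

This is an ordinary annuity: 2 deposits of CHF 93,900.00 at the end of each year.
Periodic rate r = 0.108 per year.
FV = PMT × [((1+r)^n − 1)/r] = 93,900 × [(1+r)^2 − 1] / r = CHF 197,941.20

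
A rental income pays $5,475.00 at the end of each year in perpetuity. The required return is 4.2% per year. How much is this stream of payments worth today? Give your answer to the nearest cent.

Periodic rate r = 0.042 per year.
Level perpetuity: PV = PMT / r = 5,475 / (0.042) = $130,357.14.

$130,357.14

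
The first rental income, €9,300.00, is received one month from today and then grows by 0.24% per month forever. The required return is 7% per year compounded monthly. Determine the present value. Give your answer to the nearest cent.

€2,708,737.86

Periodic rate r = 0.07/12 per month.
Growing perpetuity (Gordon): PV = PMT₁ / (r − g) = 9,300 / (r − 0.0024) = €2,708,737.86.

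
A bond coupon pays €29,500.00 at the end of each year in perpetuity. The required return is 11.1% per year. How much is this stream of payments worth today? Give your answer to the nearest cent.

Periodic rate r = 0.111 per year.
Level perpetuity: PV = PMT / r = 29,500 / (0.111) = €265,765.77.

€265,765.77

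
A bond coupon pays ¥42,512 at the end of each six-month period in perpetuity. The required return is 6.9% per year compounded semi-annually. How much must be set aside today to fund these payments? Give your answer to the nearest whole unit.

¥1,232,232

Periodic rate r = 0.069/2 per half-year.
Level perpetuity: PV = PMT / r = 42,512 / (0.069/2) = ¥1,232,232.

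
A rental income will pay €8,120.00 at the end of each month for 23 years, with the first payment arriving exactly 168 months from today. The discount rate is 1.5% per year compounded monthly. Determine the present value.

€1,537,699.45

Ordinary annuity of 276 payments, first payment at period 168.
Periodic rate r = 0.015/12 per month; n is counted in months.
The ordinary-annuity PV formula values the stream one period before the first payment (period 167); discount that back 167 periods:
PV₀ = 8,120 × [1 − (1+r)^−276] / r × (1+r)^−167 = €1,537,699.45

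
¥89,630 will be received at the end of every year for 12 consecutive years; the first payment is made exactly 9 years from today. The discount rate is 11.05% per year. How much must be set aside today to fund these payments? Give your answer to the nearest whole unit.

Ordinary annuity of 12 payments, first payment at period 9.
Periodic rate r = 0.1105 per year.
The ordinary-annuity PV formula values the stream one period before the first payment (period 8); discount that back 8 periods:
PV₀ = 89,630 × [1 − (1+r)^−12] / r × (1+r)^−8 = ¥251,000

¥251,000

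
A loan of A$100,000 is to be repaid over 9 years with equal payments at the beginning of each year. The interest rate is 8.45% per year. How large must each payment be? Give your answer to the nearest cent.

Level annuity due; solve PV = PMT × [(1 − (1+r)^−n)/r] × (1+r) for PMT.
Periodic rate r = 0.0845 per year.
With n = 9: PMT = 100,000 / ([(1 − (1+r)^−n)/r] × (1+r)) = A$15,038.07

A$15,038.07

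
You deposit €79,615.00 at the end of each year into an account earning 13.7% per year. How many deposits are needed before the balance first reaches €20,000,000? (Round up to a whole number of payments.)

28 payments

Periodic rate r = 0.137 per year.
Ordinary annuity FV: 20,000,000 = 79,615 × [((1+r)^n − 1)/r].
(1+r)^n = 1 + 20,000,000 × r / 79,615, so n = ln(1 + 20,000,000·r/79,615) / ln(1+r) = 27.78.
Round up to a whole number of payments: n = 28.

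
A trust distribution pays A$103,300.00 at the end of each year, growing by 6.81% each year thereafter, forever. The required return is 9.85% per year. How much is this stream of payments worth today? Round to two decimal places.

A$3,398,026.32

Periodic rate r = 0.0985 per year.
Growing perpetuity (Gordon): PV = PMT₁ / (r − g) = 103,300 / (r − 0.0681) = A$3,398,026.32.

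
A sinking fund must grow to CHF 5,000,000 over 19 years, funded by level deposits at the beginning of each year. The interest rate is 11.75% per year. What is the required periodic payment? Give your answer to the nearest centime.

CHF 72,466.76

Level annuity due; solve FV = PMT × [((1+r)^n − 1)/r] × (1+r) for PMT.
Periodic rate r = 0.1175 per year.
With n = 19: PMT = 5,000,000 / ([((1+r)^n − 1)/r] × (1+r)) = CHF 72,466.76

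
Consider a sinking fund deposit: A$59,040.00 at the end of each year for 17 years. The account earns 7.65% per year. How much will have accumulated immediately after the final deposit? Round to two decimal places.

A$1,930,472.66

This is an ordinary annuity: 17 deposits of A$59,040.00 at the end of each year.
Periodic rate r = 0.0765 per year.
FV = PMT × [((1+r)^n − 1)/r] = 59,040 × [(1+r)^17 − 1] / r = A$1,930,472.66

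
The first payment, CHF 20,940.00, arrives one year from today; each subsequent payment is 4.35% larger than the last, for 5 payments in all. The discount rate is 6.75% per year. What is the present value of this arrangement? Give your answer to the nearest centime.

Periodic rate r = 0.0675 per year.
Growing ordinary annuity: PV = PMT₁ × [1 − ((1+g)/(1+r))^n] / (r − g) = 20,940 × [1 − ((1+0.0435)/(1+r))^5] / (r − 0.0435) = CHF 93,767.53.

CHF 93,767.53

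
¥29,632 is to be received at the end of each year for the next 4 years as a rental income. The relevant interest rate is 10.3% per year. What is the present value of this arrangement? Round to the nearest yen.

This is an ordinary annuity: 4 payments of ¥29,632 at the end of each year.
Periodic rate r = 0.103 per year.
PV = PMT × [(1 − (1+r)^−n)/r] = 29,632 × [1 − (1+r)^−4] / r = ¥93,323

¥93,323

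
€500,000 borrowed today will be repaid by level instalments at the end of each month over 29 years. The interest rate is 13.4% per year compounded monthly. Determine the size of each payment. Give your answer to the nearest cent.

Level ordinary annuity; solve PV = PMT × [(1 − (1+r)^−n)/r] for PMT.
Periodic rate r = 0.134/12 per month; n is counted in months.
With n = 348: PMT = 500,000 / ([(1 − (1+r)^−n)/r]) = €5,702.95

€5,702.95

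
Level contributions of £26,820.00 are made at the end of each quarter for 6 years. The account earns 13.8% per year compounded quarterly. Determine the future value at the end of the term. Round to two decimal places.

£977,182.17

This is an ordinary annuity: 24 deposits of £26,820.00 at the end of each quarter.
Periodic rate r = 0.138/4 per quarter; n is counted in quarters.
FV = PMT × [((1+r)^n − 1)/r] = 26,820 × [(1+r)^24 − 1] / r = £977,182.17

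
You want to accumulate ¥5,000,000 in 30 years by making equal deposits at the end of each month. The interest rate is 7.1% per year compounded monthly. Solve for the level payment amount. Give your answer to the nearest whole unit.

¥4,018

Level ordinary annuity; solve FV = PMT × [((1+r)^n − 1)/r] for PMT.
Periodic rate r = 0.071/12 per month; n is counted in months.
With n = 360: PMT = 5,000,000 / ([((1+r)^n − 1)/r]) = ¥4,018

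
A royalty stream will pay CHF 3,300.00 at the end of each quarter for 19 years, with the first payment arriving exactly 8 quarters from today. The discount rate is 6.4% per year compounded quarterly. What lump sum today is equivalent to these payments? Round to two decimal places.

Ordinary annuity of 76 payments, first payment at period 8.
Periodic rate r = 0.064/4 per quarter; n is counted in quarters.
The ordinary-annuity PV formula values the stream one period before the first payment (period 7); discount that back 7 periods:
PV₀ = 3,300 × [1 − (1+r)^−76] / r × (1+r)^−7 = CHF 129,324.94

CHF 129,324.94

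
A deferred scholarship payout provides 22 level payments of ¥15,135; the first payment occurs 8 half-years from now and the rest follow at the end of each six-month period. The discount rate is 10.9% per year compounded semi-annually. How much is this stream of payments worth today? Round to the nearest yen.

¥131,942

Ordinary annuity of 22 payments, first payment at period 8.
Periodic rate r = 0.109/2 per half-year; n is counted in half-years.
The ordinary-annuity PV formula values the stream one period before the first payment (period 7); discount that back 7 periods:
PV₀ = 15,135 × [1 − (1+r)^−22] / r × (1+r)^−7 = ¥131,942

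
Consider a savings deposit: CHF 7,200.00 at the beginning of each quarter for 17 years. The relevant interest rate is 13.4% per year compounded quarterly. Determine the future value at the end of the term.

This is an annuity due: 68 deposits of CHF 7,200.00 at the beginning of each quarter.
Periodic rate r = 0.134/4 per quarter; n is counted in quarters.
FV = PMT × [((1+r)^n − 1)/r] × (1+r) = 7,200 × [(1+r)^68 − 1] / r × (1+r) = CHF 1,865,780.31

CHF 1,865,780.31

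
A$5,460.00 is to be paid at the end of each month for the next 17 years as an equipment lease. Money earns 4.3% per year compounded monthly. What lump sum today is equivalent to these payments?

This is an ordinary annuity: 204 payments of A$5,460.00 at the end of each month.
Periodic rate r = 0.043/12 per month; n is counted in months.
PV = PMT × [(1 − (1+r)^−n)/r] = 5,460 × [1 − (1+r)^−204] / r = A$789,200.96

A$789,200.96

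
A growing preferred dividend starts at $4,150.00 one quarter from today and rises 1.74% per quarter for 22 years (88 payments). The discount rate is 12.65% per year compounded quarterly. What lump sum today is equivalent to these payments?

$205,770.31

Periodic rate r = 0.1265/4 per quarter; n is counted in quarters.
Growing ordinary annuity: PV = PMT₁ × [1 − ((1+g)/(1+r))^n] / (r − g) = 4,150 × [1 − ((1+0.0174)/(1+r))^88] / (r − 0.0174) = $205,770.31.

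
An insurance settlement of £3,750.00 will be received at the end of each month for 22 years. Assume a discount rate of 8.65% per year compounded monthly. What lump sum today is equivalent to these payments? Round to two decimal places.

This is an ordinary annuity: 264 payments of £3,750.00 at the end of each month.
Periodic rate r = 0.0865/12 per month; n is counted in months.
PV = PMT × [(1 − (1+r)^−n)/r] = 3,750 × [1 − (1+r)^−264] / r = £442,122.68

£442,122.68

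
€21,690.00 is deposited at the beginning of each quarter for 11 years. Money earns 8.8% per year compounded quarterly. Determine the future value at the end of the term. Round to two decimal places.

€1,617,388.06

This is an annuity due: 44 deposits of €21,690.00 at the beginning of each quarter.
Periodic rate r = 0.088/4 per quarter; n is counted in quarters.
FV = PMT × [((1+r)^n − 1)/r] × (1+r) = 21,690 × [(1+r)^44 − 1] / r × (1+r) = €1,617,388.06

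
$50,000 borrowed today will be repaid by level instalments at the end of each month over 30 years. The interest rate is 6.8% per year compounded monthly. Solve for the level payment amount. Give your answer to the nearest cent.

$325.96

Level ordinary annuity; solve PV = PMT × [(1 − (1+r)^−n)/r] for PMT.
Periodic rate r = 0.068/12 per month; n is counted in months.
With n = 360: PMT = 50,000 / ([(1 − (1+r)^−n)/r]) = $325.96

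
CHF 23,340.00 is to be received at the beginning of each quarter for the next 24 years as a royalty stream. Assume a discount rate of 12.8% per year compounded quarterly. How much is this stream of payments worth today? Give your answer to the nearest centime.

CHF 716,123.55

This is an annuity due: 96 payments of CHF 23,340.00 at the beginning of each quarter.
Periodic rate r = 0.128/4 per quarter; n is counted in quarters.
PV = PMT × [(1 − (1+r)^−n)/r] × (1+r) = 23,340 × [1 − (1+r)^−96] / r × (1+r) = CHF 716,123.55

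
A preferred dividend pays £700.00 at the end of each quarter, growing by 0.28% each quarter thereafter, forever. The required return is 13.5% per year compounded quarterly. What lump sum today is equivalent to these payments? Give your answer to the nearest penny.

Periodic rate r = 0.135/4 per quarter.
Growing perpetuity (Gordon): PV = PMT₁ / (r − g) = 700 / (r − 0.0028) = £22,617.12.

£22,617.12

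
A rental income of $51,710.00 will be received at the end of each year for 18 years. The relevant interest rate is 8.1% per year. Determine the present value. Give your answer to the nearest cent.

This is an ordinary annuity: 18 payments of $51,710.00 at the end of each year.
Periodic rate r = 0.081 per year.
PV = PMT × [(1 − (1+r)^−n)/r] = 51,710 × [1 − (1+r)^−18] / r = $481,276.67

$481,276.67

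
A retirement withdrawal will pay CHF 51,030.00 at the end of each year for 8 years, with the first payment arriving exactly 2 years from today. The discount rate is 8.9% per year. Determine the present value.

Ordinary annuity of 8 payments, first payment at period 2.
Periodic rate r = 0.089 per year.
The ordinary-annuity PV formula values the stream one period before the first payment (period 1); discount that back 1 periods:
PV₀ = 51,030 × [1 − (1+r)^−8] / r × (1+r)^−1 = CHF 260,325.63

CHF 260,325.63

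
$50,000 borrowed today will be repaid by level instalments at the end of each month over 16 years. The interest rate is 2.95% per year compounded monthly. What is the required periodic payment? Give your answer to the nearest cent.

$327.01

Level ordinary annuity; solve PV = PMT × [(1 − (1+r)^−n)/r] for PMT.
Periodic rate r = 0.0295/12 per month; n is counted in months.
With n = 192: PMT = 50,000 / ([(1 − (1+r)^−n)/r]) = $327.01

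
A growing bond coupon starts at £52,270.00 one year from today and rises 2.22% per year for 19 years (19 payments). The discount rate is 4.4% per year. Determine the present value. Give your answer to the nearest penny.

£791,992.45

Periodic rate r = 0.044 per year.
Growing ordinary annuity: PV = PMT₁ × [1 − ((1+g)/(1+r))^n] / (r − g) = 52,270 × [1 − ((1+0.0222)/(1+r))^19] / (r − 0.0222) = £791,992.45.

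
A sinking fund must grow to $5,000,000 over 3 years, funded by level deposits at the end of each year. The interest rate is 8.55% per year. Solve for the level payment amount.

$1,531,951.80

Level ordinary annuity; solve FV = PMT × [((1+r)^n − 1)/r] for PMT.
Periodic rate r = 0.0855 per year.
With n = 3: PMT = 5,000,000 / ([((1+r)^n − 1)/r]) = $1,531,951.80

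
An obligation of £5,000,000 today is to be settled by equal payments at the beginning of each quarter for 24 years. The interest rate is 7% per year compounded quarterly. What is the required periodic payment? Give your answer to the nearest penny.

Level annuity due; solve PV = PMT × [(1 − (1+r)^−n)/r] × (1+r) for PMT.
Periodic rate r = 0.07/4 per quarter; n is counted in quarters.
With n = 96: PMT = 5,000,000 / ([(1 − (1+r)^−n)/r] × (1+r)) = £106,049.19

£106,049.19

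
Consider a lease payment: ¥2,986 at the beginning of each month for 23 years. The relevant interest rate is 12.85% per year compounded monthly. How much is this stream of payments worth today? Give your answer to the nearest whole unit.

¥266,932

This is an annuity due: 276 payments of ¥2,986 at the beginning of each month.
Periodic rate r = 0.1285/12 per month; n is counted in months.
PV = PMT × [(1 − (1+r)^−n)/r] × (1+r) = 2,986 × [1 − (1+r)^−276] / r × (1+r) = ¥266,932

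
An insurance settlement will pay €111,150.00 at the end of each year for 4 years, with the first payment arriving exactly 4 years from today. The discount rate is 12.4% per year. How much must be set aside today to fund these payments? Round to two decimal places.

Ordinary annuity of 4 payments, first payment at period 4.
Periodic rate r = 0.124 per year.
The ordinary-annuity PV formula values the stream one period before the first payment (period 3); discount that back 3 periods:
PV₀ = 111,150 × [1 − (1+r)^−4] / r × (1+r)^−3 = €235,752.61

€235,752.61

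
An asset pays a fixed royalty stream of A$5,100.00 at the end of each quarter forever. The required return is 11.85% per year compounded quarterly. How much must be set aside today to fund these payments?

Periodic rate r = 0.1185/4 per quarter.
Level perpetuity: PV = PMT / r = 5,100 / (0.1185/4) = A$172,151.90.

A$172,151.90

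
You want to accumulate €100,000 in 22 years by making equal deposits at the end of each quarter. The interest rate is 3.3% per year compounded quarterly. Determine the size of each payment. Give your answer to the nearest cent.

€777.82

Level ordinary annuity; solve FV = PMT × [((1+r)^n − 1)/r] for PMT.
Periodic rate r = 0.033/4 per quarter; n is counted in quarters.
With n = 88: PMT = 100,000 / ([((1+r)^n − 1)/r]) = €777.82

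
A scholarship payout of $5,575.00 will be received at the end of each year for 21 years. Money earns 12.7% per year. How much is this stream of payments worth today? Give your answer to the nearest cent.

This is an ordinary annuity: 21 payments of $5,575.00 at the end of each year.
Periodic rate r = 0.127 per year.
PV = PMT × [(1 − (1+r)^−n)/r] = 5,575 × [1 − (1+r)^−21] / r = $40,332.81

$40,332.81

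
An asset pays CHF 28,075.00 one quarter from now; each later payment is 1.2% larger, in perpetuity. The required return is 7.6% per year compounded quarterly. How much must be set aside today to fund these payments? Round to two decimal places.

CHF 4,010,714.29

Periodic rate r = 0.076/4 per quarter.
Growing perpetuity (Gordon): PV = PMT₁ / (r − g) = 28,075 / (r − 0.012) = CHF 4,010,714.29.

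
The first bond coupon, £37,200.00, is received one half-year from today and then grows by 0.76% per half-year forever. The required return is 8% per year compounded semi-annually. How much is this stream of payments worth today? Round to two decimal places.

Periodic rate r = 0.08/2 per half-year.
Growing perpetuity (Gordon): PV = PMT₁ / (r − g) = 37,200 / (r − 0.0076) = £1,148,148.15.

£1,148,148.15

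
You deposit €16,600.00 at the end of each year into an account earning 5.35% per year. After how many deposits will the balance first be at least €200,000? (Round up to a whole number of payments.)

10 payments

Periodic rate r = 0.0535 per year.
Ordinary annuity FV: 200,000 = 16,600 × [((1+r)^n − 1)/r].
(1+r)^n = 1 + 200,000 × r / 16,600, so n = ln(1 + 200,000·r/16,600) / ln(1+r) = 9.55.
Round up to a whole number of payments: n = 10.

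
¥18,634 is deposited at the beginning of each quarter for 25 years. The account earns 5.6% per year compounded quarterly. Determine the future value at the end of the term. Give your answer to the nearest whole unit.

This is an annuity due: 100 deposits of ¥18,634 at the beginning of each quarter.
Periodic rate r = 0.056/4 per quarter; n is counted in quarters.
FV = PMT × [((1+r)^n − 1)/r] × (1+r) = 18,634 × [(1+r)^100 − 1] / r × (1+r) = ¥4,070,519

¥4,070,519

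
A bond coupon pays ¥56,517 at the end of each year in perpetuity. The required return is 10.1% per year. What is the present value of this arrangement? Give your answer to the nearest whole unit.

¥559,574

Periodic rate r = 0.101 per year.
Level perpetuity: PV = PMT / r = 56,517 / (0.101) = ¥559,574.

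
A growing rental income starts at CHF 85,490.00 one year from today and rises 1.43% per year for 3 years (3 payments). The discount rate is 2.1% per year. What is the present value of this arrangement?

CHF 249,550.12

Periodic rate r = 0.021 per year.
Growing ordinary annuity: PV = PMT₁ × [1 − ((1+g)/(1+r))^n] / (r − g) = 85,490 × [1 − ((1+0.0143)/(1+r))^3] / (r − 0.0143) = CHF 249,550.12.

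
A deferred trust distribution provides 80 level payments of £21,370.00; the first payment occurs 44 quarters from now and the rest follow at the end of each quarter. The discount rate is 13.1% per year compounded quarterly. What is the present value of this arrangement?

£150,836.61

Ordinary annuity of 80 payments, first payment at period 44.
Periodic rate r = 0.131/4 per quarter; n is counted in quarters.
The ordinary-annuity PV formula values the stream one period before the first payment (period 43); discount that back 43 periods:
PV₀ = 21,370 × [1 − (1+r)^−80] / r × (1+r)^−43 = £150,836.61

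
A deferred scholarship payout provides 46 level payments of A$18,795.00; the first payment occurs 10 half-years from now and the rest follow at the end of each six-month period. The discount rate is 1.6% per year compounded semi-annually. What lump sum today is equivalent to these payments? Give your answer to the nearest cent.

A$671,058.10

Ordinary annuity of 46 payments, first payment at period 10.
Periodic rate r = 0.016/2 per half-year; n is counted in half-years.
The ordinary-annuity PV formula values the stream one period before the first payment (period 9); discount that back 9 periods:
PV₀ = 18,795 × [1 − (1+r)^−46] / r × (1+r)^−9 = A$671,058.10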